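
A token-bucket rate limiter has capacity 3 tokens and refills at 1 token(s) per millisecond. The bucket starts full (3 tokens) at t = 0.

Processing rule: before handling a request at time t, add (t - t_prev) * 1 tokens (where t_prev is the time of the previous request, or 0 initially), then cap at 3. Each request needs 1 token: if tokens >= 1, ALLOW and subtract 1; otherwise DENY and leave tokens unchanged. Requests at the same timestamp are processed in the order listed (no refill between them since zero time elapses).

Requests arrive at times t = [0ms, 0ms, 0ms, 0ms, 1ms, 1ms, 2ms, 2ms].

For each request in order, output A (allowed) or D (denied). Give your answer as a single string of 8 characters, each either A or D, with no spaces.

Simulating step by step:
  req#1 t=0ms: ALLOW
  req#2 t=0ms: ALLOW
  req#3 t=0ms: ALLOW
  req#4 t=0ms: DENY
  req#5 t=1ms: ALLOW
  req#6 t=1ms: DENY
  req#7 t=2ms: ALLOW
  req#8 t=2ms: DENY

Answer: AAADADAD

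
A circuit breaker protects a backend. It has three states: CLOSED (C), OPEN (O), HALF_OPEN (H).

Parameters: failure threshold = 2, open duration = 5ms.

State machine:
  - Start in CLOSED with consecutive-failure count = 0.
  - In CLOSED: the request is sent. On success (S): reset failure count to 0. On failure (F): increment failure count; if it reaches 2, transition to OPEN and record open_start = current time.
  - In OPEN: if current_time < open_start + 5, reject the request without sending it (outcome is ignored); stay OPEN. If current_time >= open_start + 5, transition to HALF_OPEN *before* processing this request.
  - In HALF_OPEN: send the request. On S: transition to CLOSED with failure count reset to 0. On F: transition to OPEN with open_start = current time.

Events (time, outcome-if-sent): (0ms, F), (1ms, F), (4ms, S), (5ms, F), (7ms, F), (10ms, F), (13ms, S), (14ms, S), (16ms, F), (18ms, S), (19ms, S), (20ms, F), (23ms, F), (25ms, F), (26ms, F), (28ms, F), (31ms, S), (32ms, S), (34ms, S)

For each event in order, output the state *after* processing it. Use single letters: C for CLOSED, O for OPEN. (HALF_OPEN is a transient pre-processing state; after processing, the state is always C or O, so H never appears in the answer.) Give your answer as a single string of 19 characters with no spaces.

State after each event:
  event#1 t=0ms outcome=F: state=CLOSED
  event#2 t=1ms outcome=F: state=OPEN
  event#3 t=4ms outcome=S: state=OPEN
  event#4 t=5ms outcome=F: state=OPEN
  event#5 t=7ms outcome=F: state=OPEN
  event#6 t=10ms outcome=F: state=OPEN
  event#7 t=13ms outcome=S: state=CLOSED
  event#8 t=14ms outcome=S: state=CLOSED
  event#9 t=16ms outcome=F: state=CLOSED
  event#10 t=18ms outcome=S: state=CLOSED
  event#11 t=19ms outcome=S: state=CLOSED
  event#12 t=20ms outcome=F: state=CLOSED
  event#13 t=23ms outcome=F: state=OPEN
  event#14 t=25ms outcome=F: state=OPEN
  event#15 t=26ms outcome=F: state=OPEN
  event#16 t=28ms outcome=F: state=OPEN
  event#17 t=31ms outcome=S: state=OPEN
  event#18 t=32ms outcome=S: state=OPEN
  event#19 t=34ms outcome=S: state=CLOSED

Answer: COOOOOCCCCCCOOOOOOC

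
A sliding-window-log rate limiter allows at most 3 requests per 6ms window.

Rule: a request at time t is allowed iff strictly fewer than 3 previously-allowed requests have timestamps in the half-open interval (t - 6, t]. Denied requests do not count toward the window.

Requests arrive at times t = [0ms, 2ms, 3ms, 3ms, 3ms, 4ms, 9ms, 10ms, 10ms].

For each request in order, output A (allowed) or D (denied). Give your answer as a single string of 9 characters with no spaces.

Tracking allowed requests in the window:
  req#1 t=0ms: ALLOW
  req#2 t=2ms: ALLOW
  req#3 t=3ms: ALLOW
  req#4 t=3ms: DENY
  req#5 t=3ms: DENY
  req#6 t=4ms: DENY
  req#7 t=9ms: ALLOW
  req#8 t=10ms: ALLOW
  req#9 t=10ms: ALLOW

Answer: AAADDDAAA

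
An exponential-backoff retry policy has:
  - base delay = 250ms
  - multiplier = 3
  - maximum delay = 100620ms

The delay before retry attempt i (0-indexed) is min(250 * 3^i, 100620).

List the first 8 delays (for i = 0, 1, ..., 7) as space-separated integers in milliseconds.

Computing each delay:
  i=0: min(250*3^0, 100620) = 250
  i=1: min(250*3^1, 100620) = 750
  i=2: min(250*3^2, 100620) = 2250
  i=3: min(250*3^3, 100620) = 6750
  i=4: min(250*3^4, 100620) = 20250
  i=5: min(250*3^5, 100620) = 60750
  i=6: min(250*3^6, 100620) = 100620
  i=7: min(250*3^7, 100620) = 100620

Answer: 250 750 2250 6750 20250 60750 100620 100620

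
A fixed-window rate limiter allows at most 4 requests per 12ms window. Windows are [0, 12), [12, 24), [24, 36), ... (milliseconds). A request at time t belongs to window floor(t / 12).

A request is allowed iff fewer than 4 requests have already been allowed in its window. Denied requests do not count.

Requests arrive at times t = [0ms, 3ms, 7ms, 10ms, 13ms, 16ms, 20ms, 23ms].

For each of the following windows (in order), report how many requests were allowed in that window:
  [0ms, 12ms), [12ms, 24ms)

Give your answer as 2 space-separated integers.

Answer: 4 4

Derivation:
Processing requests:
  req#1 t=0ms (window 0): ALLOW
  req#2 t=3ms (window 0): ALLOW
  req#3 t=7ms (window 0): ALLOW
  req#4 t=10ms (window 0): ALLOW
  req#5 t=13ms (window 1): ALLOW
  req#6 t=16ms (window 1): ALLOW
  req#7 t=20ms (window 1): ALLOW
  req#8 t=23ms (window 1): ALLOW

Allowed counts by window: 4 4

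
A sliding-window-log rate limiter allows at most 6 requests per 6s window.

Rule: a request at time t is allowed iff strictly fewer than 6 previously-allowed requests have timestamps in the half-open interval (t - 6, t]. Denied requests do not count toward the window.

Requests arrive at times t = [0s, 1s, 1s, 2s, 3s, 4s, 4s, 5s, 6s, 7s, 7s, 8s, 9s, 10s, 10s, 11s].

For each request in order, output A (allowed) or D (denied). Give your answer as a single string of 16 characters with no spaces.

Answer: AAAAAADDAAAAAADD

Derivation:
Tracking allowed requests in the window:
  req#1 t=0s: ALLOW
  req#2 t=1s: ALLOW
  req#3 t=1s: ALLOW
  req#4 t=2s: ALLOW
  req#5 t=3s: ALLOW
  req#6 t=4s: ALLOW
  req#7 t=4s: DENY
  req#8 t=5s: DENY
  req#9 t=6s: ALLOW
  req#10 t=7s: ALLOW
  req#11 t=7s: ALLOW
  req#12 t=8s: ALLOW
  req#13 t=9s: ALLOW
  req#14 t=10s: ALLOW
  req#15 t=10s: DENY
  req#16 t=11s: DENY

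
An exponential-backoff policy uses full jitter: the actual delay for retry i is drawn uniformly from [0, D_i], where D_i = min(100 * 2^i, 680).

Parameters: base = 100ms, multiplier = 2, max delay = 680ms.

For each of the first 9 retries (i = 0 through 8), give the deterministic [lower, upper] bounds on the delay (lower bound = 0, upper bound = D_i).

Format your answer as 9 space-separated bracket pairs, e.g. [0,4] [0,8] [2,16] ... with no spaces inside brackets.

Computing bounds per retry:
  i=0: D_i=min(100*2^0,680)=100, bounds=[0,100]
  i=1: D_i=min(100*2^1,680)=200, bounds=[0,200]
  i=2: D_i=min(100*2^2,680)=400, bounds=[0,400]
  i=3: D_i=min(100*2^3,680)=680, bounds=[0,680]
  i=4: D_i=min(100*2^4,680)=680, bounds=[0,680]
  i=5: D_i=min(100*2^5,680)=680, bounds=[0,680]
  i=6: D_i=min(100*2^6,680)=680, bounds=[0,680]
  i=7: D_i=min(100*2^7,680)=680, bounds=[0,680]
  i=8: D_i=min(100*2^8,680)=680, bounds=[0,680]

Answer: [0,100] [0,200] [0,400] [0,680] [0,680] [0,680] [0,680] [0,680] [0,680]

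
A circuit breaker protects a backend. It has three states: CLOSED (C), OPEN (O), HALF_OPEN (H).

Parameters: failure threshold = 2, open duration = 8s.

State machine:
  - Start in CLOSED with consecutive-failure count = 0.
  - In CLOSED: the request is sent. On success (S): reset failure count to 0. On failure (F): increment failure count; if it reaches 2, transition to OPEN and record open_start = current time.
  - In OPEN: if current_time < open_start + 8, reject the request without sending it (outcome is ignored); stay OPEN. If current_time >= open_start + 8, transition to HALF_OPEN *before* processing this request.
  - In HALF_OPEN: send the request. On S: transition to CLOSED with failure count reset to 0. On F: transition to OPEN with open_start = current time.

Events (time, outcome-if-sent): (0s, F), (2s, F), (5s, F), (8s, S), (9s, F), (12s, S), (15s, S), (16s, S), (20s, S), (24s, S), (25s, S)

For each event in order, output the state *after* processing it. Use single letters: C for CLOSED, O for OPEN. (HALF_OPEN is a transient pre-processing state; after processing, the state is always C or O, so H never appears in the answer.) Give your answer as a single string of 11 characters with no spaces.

Answer: COOOOCCCCCC

Derivation:
State after each event:
  event#1 t=0s outcome=F: state=CLOSED
  event#2 t=2s outcome=F: state=OPEN
  event#3 t=5s outcome=F: state=OPEN
  event#4 t=8s outcome=S: state=OPEN
  event#5 t=9s outcome=F: state=OPEN
  event#6 t=12s outcome=S: state=CLOSED
  event#7 t=15s outcome=S: state=CLOSED
  event#8 t=16s outcome=S: state=CLOSED
  event#9 t=20s outcome=S: state=CLOSED
  event#10 t=24s outcome=S: state=CLOSED
  event#11 t=25s outcome=S: state=CLOSED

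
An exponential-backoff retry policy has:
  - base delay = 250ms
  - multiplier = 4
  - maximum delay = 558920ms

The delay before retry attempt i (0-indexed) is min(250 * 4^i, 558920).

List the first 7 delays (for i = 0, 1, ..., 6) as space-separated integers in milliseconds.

Computing each delay:
  i=0: min(250*4^0, 558920) = 250
  i=1: min(250*4^1, 558920) = 1000
  i=2: min(250*4^2, 558920) = 4000
  i=3: min(250*4^3, 558920) = 16000
  i=4: min(250*4^4, 558920) = 64000
  i=5: min(250*4^5, 558920) = 256000
  i=6: min(250*4^6, 558920) = 558920

Answer: 250 1000 4000 16000 64000 256000 558920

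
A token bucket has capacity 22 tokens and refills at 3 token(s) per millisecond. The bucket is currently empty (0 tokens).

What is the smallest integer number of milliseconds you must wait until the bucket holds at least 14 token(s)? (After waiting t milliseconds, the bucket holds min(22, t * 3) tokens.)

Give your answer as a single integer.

Answer: 5

Derivation:
Need t * 3 >= 14, so t >= 14/3.
Smallest integer t = ceil(14/3) = 5.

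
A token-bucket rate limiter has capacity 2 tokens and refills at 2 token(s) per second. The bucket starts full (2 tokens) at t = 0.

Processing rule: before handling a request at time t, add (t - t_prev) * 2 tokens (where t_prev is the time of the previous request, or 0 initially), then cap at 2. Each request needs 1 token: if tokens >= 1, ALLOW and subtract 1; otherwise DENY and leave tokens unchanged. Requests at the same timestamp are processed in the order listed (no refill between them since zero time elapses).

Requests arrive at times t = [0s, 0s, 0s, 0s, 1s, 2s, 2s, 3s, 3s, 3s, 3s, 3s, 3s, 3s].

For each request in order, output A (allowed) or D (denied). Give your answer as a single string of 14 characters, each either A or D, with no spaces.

Simulating step by step:
  req#1 t=0s: ALLOW
  req#2 t=0s: ALLOW
  req#3 t=0s: DENY
  req#4 t=0s: DENY
  req#5 t=1s: ALLOW
  req#6 t=2s: ALLOW
  req#7 t=2s: ALLOW
  req#8 t=3s: ALLOW
  req#9 t=3s: ALLOW
  req#10 t=3s: DENY
  req#11 t=3s: DENY
  req#12 t=3s: DENY
  req#13 t=3s: DENY
  req#14 t=3s: DENY

Answer: AADDAAAAADDDDD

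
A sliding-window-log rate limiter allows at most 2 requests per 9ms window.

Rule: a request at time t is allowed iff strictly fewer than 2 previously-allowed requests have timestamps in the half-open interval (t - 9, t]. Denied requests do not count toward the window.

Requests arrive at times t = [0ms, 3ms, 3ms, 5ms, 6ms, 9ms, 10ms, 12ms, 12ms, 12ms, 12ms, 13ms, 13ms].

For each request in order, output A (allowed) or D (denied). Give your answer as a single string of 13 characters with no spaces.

Tracking allowed requests in the window:
  req#1 t=0ms: ALLOW
  req#2 t=3ms: ALLOW
  req#3 t=3ms: DENY
  req#4 t=5ms: DENY
  req#5 t=6ms: DENY
  req#6 t=9ms: ALLOW
  req#7 t=10ms: DENY
  req#8 t=12ms: ALLOW
  req#9 t=12ms: DENY
  req#10 t=12ms: DENY
  req#11 t=12ms: DENY
  req#12 t=13ms: DENY
  req#13 t=13ms: DENY

Answer: AADDDADADDDDD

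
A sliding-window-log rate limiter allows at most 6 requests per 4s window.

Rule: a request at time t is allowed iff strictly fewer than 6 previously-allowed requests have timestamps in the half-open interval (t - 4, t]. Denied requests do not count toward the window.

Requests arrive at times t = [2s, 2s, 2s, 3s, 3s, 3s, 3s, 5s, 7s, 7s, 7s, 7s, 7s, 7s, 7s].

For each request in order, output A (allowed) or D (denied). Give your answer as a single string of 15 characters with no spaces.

Answer: AAAAAADDAAAAAAD

Derivation:
Tracking allowed requests in the window:
  req#1 t=2s: ALLOW
  req#2 t=2s: ALLOW
  req#3 t=2s: ALLOW
  req#4 t=3s: ALLOW
  req#5 t=3s: ALLOW
  req#6 t=3s: ALLOW
  req#7 t=3s: DENY
  req#8 t=5s: DENY
  req#9 t=7s: ALLOW
  req#10 t=7s: ALLOW
  req#11 t=7s: ALLOW
  req#12 t=7s: ALLOW
  req#13 t=7s: ALLOW
  req#14 t=7s: ALLOW
  req#15 t=7s: DENY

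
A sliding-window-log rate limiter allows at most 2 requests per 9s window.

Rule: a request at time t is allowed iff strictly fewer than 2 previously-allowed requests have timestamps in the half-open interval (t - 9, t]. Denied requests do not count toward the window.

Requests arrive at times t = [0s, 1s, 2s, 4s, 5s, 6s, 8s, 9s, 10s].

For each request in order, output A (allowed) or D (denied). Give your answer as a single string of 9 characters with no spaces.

Tracking allowed requests in the window:
  req#1 t=0s: ALLOW
  req#2 t=1s: ALLOW
  req#3 t=2s: DENY
  req#4 t=4s: DENY
  req#5 t=5s: DENY
  req#6 t=6s: DENY
  req#7 t=8s: DENY
  req#8 t=9s: ALLOW
  req#9 t=10s: ALLOW

Answer: AADDDDDAA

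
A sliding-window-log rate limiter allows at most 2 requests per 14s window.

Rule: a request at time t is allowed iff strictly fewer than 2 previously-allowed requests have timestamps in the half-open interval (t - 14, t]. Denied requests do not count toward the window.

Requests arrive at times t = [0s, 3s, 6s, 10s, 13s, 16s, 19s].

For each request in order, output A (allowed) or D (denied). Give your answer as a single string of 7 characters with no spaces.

Answer: AADDDAA

Derivation:
Tracking allowed requests in the window:
  req#1 t=0s: ALLOW
  req#2 t=3s: ALLOW
  req#3 t=6s: DENY
  req#4 t=10s: DENY
  req#5 t=13s: DENY
  req#6 t=16s: ALLOW
  req#7 t=19s: ALLOW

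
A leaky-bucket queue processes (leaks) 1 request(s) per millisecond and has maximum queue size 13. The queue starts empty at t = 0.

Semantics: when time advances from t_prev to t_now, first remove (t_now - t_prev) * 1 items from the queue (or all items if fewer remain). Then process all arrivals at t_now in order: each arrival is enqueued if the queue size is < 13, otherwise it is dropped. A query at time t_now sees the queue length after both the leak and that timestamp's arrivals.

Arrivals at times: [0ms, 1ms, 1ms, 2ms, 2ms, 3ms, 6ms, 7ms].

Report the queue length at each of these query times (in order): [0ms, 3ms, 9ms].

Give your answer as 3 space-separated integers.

Answer: 1 3 0

Derivation:
Queue lengths at query times:
  query t=0ms: backlog = 1
  query t=3ms: backlog = 3
  query t=9ms: backlog = 0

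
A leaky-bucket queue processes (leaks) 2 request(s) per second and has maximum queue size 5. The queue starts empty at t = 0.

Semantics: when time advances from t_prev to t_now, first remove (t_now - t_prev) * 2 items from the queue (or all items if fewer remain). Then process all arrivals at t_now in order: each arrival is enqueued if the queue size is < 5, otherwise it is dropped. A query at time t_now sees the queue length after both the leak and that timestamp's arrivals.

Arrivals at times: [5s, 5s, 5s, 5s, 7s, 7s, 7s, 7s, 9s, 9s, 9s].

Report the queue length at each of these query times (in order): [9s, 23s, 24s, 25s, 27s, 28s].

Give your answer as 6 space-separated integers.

Queue lengths at query times:
  query t=9s: backlog = 3
  query t=23s: backlog = 0
  query t=24s: backlog = 0
  query t=25s: backlog = 0
  query t=27s: backlog = 0
  query t=28s: backlog = 0

Answer: 3 0 0 0 0 0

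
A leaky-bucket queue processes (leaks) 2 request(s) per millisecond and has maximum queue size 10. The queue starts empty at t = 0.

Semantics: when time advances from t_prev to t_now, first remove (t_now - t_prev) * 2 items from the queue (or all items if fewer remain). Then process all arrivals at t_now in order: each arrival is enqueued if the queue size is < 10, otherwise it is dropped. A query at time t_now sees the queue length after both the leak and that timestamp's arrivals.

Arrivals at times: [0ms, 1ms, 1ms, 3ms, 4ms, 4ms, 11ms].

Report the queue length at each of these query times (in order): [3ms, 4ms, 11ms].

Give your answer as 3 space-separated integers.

Queue lengths at query times:
  query t=3ms: backlog = 1
  query t=4ms: backlog = 2
  query t=11ms: backlog = 1

Answer: 1 2 1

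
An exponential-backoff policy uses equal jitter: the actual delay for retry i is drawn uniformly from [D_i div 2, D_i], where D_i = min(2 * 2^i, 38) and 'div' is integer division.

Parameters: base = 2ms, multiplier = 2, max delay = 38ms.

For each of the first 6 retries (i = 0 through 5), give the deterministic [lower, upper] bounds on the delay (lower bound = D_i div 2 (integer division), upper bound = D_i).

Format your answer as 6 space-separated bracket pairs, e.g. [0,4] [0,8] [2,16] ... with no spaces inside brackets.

Answer: [1,2] [2,4] [4,8] [8,16] [16,32] [19,38]

Derivation:
Computing bounds per retry:
  i=0: D_i=min(2*2^0,38)=2, bounds=[1,2]
  i=1: D_i=min(2*2^1,38)=4, bounds=[2,4]
  i=2: D_i=min(2*2^2,38)=8, bounds=[4,8]
  i=3: D_i=min(2*2^3,38)=16, bounds=[8,16]
  i=4: D_i=min(2*2^4,38)=32, bounds=[16,32]
  i=5: D_i=min(2*2^5,38)=38, bounds=[19,38]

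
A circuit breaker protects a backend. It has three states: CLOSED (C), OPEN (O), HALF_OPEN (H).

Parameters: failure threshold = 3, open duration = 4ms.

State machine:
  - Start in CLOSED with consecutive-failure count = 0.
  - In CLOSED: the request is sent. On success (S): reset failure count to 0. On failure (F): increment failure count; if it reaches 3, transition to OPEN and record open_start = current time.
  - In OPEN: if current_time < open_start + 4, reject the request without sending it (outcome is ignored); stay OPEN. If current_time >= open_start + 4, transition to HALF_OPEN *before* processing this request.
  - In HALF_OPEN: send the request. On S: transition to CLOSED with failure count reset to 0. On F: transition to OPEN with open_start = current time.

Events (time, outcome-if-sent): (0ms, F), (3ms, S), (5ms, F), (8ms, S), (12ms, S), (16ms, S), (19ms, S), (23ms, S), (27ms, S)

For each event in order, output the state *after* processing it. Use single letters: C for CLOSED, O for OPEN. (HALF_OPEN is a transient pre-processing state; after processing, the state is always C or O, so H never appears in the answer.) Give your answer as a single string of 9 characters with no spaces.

State after each event:
  event#1 t=0ms outcome=F: state=CLOSED
  event#2 t=3ms outcome=S: state=CLOSED
  event#3 t=5ms outcome=F: state=CLOSED
  event#4 t=8ms outcome=S: state=CLOSED
  event#5 t=12ms outcome=S: state=CLOSED
  event#6 t=16ms outcome=S: state=CLOSED
  event#7 t=19ms outcome=S: state=CLOSED
  event#8 t=23ms outcome=S: state=CLOSED
  event#9 t=27ms outcome=S: state=CLOSED

Answer: CCCCCCCCC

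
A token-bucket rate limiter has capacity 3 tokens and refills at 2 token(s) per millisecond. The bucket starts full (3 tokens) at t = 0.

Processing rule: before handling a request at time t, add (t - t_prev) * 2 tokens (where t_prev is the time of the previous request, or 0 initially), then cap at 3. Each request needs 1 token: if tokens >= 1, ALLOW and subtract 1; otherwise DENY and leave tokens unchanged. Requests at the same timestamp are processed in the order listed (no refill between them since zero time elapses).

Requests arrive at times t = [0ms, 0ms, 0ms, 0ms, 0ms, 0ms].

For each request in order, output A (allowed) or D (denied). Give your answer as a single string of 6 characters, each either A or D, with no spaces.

Answer: AAADDD

Derivation:
Simulating step by step:
  req#1 t=0ms: ALLOW
  req#2 t=0ms: ALLOW
  req#3 t=0ms: ALLOW
  req#4 t=0ms: DENY
  req#5 t=0ms: DENY
  req#6 t=0ms: DENY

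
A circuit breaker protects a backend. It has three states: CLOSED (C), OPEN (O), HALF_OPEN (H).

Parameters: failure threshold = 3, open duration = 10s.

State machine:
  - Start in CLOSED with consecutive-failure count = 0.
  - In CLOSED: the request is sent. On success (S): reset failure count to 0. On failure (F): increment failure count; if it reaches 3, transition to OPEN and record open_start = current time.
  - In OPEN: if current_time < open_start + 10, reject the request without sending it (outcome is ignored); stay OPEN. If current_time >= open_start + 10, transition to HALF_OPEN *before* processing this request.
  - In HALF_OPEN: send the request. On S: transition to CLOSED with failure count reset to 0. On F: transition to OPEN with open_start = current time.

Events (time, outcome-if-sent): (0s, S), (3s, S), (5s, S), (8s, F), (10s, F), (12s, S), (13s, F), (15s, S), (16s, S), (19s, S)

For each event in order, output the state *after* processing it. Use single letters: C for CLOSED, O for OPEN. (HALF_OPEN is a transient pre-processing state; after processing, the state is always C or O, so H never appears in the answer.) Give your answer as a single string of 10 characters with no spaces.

Answer: CCCCCCCCCC

Derivation:
State after each event:
  event#1 t=0s outcome=S: state=CLOSED
  event#2 t=3s outcome=S: state=CLOSED
  event#3 t=5s outcome=S: state=CLOSED
  event#4 t=8s outcome=F: state=CLOSED
  event#5 t=10s outcome=F: state=CLOSED
  event#6 t=12s outcome=S: state=CLOSED
  event#7 t=13s outcome=F: state=CLOSED
  event#8 t=15s outcome=S: state=CLOSED
  event#9 t=16s outcome=S: state=CLOSED
  event#10 t=19s outcome=S: state=CLOSED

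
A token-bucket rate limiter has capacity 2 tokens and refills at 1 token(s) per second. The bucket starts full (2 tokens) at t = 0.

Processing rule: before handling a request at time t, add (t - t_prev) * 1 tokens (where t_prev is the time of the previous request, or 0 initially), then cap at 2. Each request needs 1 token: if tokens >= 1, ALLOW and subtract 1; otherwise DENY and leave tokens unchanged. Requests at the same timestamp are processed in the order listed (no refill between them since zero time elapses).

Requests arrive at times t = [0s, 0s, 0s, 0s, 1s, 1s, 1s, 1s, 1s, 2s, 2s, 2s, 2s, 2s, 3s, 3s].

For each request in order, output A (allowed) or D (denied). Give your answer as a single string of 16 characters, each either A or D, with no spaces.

Simulating step by step:
  req#1 t=0s: ALLOW
  req#2 t=0s: ALLOW
  req#3 t=0s: DENY
  req#4 t=0s: DENY
  req#5 t=1s: ALLOW
  req#6 t=1s: DENY
  req#7 t=1s: DENY
  req#8 t=1s: DENY
  req#9 t=1s: DENY
  req#10 t=2s: ALLOW
  req#11 t=2s: DENY
  req#12 t=2s: DENY
  req#13 t=2s: DENY
  req#14 t=2s: DENY
  req#15 t=3s: ALLOW
  req#16 t=3s: DENY

Answer: AADDADDDDADDDDAD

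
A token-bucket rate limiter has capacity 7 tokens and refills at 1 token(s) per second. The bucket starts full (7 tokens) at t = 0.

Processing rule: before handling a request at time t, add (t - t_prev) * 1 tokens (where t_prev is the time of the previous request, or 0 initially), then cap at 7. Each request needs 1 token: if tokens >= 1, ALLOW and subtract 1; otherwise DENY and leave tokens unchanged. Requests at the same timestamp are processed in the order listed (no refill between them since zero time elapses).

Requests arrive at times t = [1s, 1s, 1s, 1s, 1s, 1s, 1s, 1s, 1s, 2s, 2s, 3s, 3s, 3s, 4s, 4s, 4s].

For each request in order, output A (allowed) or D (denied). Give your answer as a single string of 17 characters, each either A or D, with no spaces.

Simulating step by step:
  req#1 t=1s: ALLOW
  req#2 t=1s: ALLOW
  req#3 t=1s: ALLOW
  req#4 t=1s: ALLOW
  req#5 t=1s: ALLOW
  req#6 t=1s: ALLOW
  req#7 t=1s: ALLOW
  req#8 t=1s: DENY
  req#9 t=1s: DENY
  req#10 t=2s: ALLOW
  req#11 t=2s: DENY
  req#12 t=3s: ALLOW
  req#13 t=3s: DENY
  req#14 t=3s: DENY
  req#15 t=4s: ALLOW
  req#16 t=4s: DENY
  req#17 t=4s: DENY

Answer: AAAAAAADDADADDADD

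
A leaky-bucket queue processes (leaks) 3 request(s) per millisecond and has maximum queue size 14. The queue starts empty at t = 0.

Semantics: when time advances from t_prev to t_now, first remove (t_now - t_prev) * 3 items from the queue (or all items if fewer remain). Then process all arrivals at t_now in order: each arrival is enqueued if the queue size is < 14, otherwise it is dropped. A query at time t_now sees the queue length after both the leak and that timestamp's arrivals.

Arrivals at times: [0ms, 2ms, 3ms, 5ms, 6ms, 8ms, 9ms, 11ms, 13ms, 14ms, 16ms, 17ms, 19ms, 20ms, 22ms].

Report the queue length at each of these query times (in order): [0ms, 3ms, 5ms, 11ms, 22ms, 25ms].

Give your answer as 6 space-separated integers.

Queue lengths at query times:
  query t=0ms: backlog = 1
  query t=3ms: backlog = 1
  query t=5ms: backlog = 1
  query t=11ms: backlog = 1
  query t=22ms: backlog = 1
  query t=25ms: backlog = 0

Answer: 1 1 1 1 1 0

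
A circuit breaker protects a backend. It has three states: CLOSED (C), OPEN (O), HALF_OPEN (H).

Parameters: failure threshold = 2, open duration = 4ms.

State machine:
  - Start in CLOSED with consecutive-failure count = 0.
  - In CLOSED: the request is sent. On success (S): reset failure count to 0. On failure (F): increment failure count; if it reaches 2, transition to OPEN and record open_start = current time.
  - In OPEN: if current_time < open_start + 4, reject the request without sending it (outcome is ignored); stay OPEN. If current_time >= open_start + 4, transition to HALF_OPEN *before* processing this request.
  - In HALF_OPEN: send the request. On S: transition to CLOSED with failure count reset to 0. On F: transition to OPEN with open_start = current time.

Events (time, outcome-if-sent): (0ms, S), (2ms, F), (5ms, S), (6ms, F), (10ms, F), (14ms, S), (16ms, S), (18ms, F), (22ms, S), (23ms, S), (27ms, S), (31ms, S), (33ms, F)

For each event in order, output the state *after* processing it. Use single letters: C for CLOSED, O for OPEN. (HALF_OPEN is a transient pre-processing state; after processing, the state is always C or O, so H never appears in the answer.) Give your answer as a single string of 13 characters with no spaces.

Answer: CCCCOCCCCCCCC

Derivation:
State after each event:
  event#1 t=0ms outcome=S: state=CLOSED
  event#2 t=2ms outcome=F: state=CLOSED
  event#3 t=5ms outcome=S: state=CLOSED
  event#4 t=6ms outcome=F: state=CLOSED
  event#5 t=10ms outcome=F: state=OPEN
  event#6 t=14ms outcome=S: state=CLOSED
  event#7 t=16ms outcome=S: state=CLOSED
  event#8 t=18ms outcome=F: state=CLOSED
  event#9 t=22ms outcome=S: state=CLOSED
  event#10 t=23ms outcome=S: state=CLOSED
  event#11 t=27ms outcome=S: state=CLOSED
  event#12 t=31ms outcome=S: state=CLOSED
  event#13 t=33ms outcome=F: state=CLOSED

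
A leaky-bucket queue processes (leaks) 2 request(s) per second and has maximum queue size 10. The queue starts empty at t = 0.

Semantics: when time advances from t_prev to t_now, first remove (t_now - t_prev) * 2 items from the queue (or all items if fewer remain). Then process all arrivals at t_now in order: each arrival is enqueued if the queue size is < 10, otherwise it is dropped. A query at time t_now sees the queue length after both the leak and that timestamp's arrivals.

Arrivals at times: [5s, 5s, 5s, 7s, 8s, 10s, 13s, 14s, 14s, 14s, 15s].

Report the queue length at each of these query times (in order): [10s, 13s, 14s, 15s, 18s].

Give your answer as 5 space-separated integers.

Queue lengths at query times:
  query t=10s: backlog = 1
  query t=13s: backlog = 1
  query t=14s: backlog = 3
  query t=15s: backlog = 2
  query t=18s: backlog = 0

Answer: 1 1 3 2 0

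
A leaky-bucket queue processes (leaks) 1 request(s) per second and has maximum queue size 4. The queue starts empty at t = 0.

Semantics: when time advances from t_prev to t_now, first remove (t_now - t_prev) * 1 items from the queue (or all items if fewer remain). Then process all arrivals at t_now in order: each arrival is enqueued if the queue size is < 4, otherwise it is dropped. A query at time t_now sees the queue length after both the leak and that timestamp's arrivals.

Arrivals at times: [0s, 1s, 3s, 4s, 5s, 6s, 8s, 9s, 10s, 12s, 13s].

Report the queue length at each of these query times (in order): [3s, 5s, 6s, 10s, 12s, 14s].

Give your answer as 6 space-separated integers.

Answer: 1 1 1 1 1 0

Derivation:
Queue lengths at query times:
  query t=3s: backlog = 1
  query t=5s: backlog = 1
  query t=6s: backlog = 1
  query t=10s: backlog = 1
  query t=12s: backlog = 1
  query t=14s: backlog = 0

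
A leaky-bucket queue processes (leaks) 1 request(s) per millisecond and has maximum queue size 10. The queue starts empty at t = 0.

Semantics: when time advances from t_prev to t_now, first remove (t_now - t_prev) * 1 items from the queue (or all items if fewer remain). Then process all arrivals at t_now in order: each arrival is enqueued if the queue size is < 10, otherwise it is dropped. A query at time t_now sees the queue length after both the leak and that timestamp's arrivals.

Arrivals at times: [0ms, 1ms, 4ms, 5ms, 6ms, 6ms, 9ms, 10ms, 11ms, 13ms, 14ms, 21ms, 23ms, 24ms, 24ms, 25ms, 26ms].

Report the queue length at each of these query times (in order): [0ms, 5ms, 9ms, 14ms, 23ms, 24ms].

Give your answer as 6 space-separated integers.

Queue lengths at query times:
  query t=0ms: backlog = 1
  query t=5ms: backlog = 1
  query t=9ms: backlog = 1
  query t=14ms: backlog = 1
  query t=23ms: backlog = 1
  query t=24ms: backlog = 2

Answer: 1 1 1 1 1 2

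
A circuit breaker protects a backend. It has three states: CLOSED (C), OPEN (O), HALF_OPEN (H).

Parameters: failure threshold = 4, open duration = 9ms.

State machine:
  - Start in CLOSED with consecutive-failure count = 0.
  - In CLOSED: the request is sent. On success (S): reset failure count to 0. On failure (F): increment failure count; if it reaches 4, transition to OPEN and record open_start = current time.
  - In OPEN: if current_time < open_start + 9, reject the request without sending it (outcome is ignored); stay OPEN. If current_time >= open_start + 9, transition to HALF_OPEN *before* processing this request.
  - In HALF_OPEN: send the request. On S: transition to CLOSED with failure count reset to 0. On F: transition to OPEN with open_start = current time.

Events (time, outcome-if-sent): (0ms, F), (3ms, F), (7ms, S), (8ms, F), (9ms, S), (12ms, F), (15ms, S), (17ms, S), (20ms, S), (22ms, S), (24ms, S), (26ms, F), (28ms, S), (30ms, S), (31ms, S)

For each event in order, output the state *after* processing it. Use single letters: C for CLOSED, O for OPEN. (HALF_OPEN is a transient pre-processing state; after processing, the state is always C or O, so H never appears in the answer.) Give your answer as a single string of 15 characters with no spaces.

Answer: CCCCCCCCCCCCCCC

Derivation:
State after each event:
  event#1 t=0ms outcome=F: state=CLOSED
  event#2 t=3ms outcome=F: state=CLOSED
  event#3 t=7ms outcome=S: state=CLOSED
  event#4 t=8ms outcome=F: state=CLOSED
  event#5 t=9ms outcome=S: state=CLOSED
  event#6 t=12ms outcome=F: state=CLOSED
  event#7 t=15ms outcome=S: state=CLOSED
  event#8 t=17ms outcome=S: state=CLOSED
  event#9 t=20ms outcome=S: state=CLOSED
  event#10 t=22ms outcome=S: state=CLOSED
  event#11 t=24ms outcome=S: state=CLOSED
  event#12 t=26ms outcome=F: state=CLOSED
  event#13 t=28ms outcome=S: state=CLOSED
  event#14 t=30ms outcome=S: state=CLOSED
  event#15 t=31ms outcome=S: state=CLOSED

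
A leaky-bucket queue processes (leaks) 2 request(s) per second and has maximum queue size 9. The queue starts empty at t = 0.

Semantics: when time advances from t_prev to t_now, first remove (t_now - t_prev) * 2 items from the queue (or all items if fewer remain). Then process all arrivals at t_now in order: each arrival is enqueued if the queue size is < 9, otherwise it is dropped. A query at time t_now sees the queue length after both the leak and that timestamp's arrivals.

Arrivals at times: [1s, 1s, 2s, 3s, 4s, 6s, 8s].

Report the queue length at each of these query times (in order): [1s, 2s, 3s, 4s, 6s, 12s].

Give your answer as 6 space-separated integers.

Queue lengths at query times:
  query t=1s: backlog = 2
  query t=2s: backlog = 1
  query t=3s: backlog = 1
  query t=4s: backlog = 1
  query t=6s: backlog = 1
  query t=12s: backlog = 0

Answer: 2 1 1 1 1 0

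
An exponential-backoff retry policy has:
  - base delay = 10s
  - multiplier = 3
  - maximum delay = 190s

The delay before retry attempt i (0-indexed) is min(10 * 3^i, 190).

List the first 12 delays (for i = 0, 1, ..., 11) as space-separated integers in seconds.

Answer: 10 30 90 190 190 190 190 190 190 190 190 190

Derivation:
Computing each delay:
  i=0: min(10*3^0, 190) = 10
  i=1: min(10*3^1, 190) = 30
  i=2: min(10*3^2, 190) = 90
  i=3: min(10*3^3, 190) = 190
  i=4: min(10*3^4, 190) = 190
  i=5: min(10*3^5, 190) = 190
  i=6: min(10*3^6, 190) = 190
  i=7: min(10*3^7, 190) = 190
  i=8: min(10*3^8, 190) = 190
  i=9: min(10*3^9, 190) = 190
  i=10: min(10*3^10, 190) = 190
  i=11: min(10*3^11, 190) = 190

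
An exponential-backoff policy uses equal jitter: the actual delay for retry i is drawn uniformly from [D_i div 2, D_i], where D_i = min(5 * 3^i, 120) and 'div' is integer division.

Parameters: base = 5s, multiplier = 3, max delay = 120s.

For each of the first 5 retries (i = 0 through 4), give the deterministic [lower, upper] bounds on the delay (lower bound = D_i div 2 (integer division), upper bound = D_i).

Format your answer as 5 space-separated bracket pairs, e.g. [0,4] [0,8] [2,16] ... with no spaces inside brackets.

Computing bounds per retry:
  i=0: D_i=min(5*3^0,120)=5, bounds=[2,5]
  i=1: D_i=min(5*3^1,120)=15, bounds=[7,15]
  i=2: D_i=min(5*3^2,120)=45, bounds=[22,45]
  i=3: D_i=min(5*3^3,120)=120, bounds=[60,120]
  i=4: D_i=min(5*3^4,120)=120, bounds=[60,120]

Answer: [2,5] [7,15] [22,45] [60,120] [60,120]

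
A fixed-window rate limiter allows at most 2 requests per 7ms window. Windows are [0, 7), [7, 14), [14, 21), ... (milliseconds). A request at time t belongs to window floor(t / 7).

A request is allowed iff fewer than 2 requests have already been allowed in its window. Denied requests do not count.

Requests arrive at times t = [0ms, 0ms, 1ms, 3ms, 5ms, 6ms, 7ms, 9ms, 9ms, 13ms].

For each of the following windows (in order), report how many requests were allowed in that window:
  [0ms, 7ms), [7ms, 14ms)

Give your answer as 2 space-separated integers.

Processing requests:
  req#1 t=0ms (window 0): ALLOW
  req#2 t=0ms (window 0): ALLOW
  req#3 t=1ms (window 0): DENY
  req#4 t=3ms (window 0): DENY
  req#5 t=5ms (window 0): DENY
  req#6 t=6ms (window 0): DENY
  req#7 t=7ms (window 1): ALLOW
  req#8 t=9ms (window 1): ALLOW
  req#9 t=9ms (window 1): DENY
  req#10 t=13ms (window 1): DENY

Allowed counts by window: 2 2

Answer: 2 2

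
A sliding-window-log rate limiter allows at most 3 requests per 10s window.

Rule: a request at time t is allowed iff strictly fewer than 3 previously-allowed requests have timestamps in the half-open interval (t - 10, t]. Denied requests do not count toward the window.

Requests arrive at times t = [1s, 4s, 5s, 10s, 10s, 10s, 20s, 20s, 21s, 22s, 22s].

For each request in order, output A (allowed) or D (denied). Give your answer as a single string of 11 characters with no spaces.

Tracking allowed requests in the window:
  req#1 t=1s: ALLOW
  req#2 t=4s: ALLOW
  req#3 t=5s: ALLOW
  req#4 t=10s: DENY
  req#5 t=10s: DENY
  req#6 t=10s: DENY
  req#7 t=20s: ALLOW
  req#8 t=20s: ALLOW
  req#9 t=21s: ALLOW
  req#10 t=22s: DENY
  req#11 t=22s: DENY

Answer: AAADDDAAADD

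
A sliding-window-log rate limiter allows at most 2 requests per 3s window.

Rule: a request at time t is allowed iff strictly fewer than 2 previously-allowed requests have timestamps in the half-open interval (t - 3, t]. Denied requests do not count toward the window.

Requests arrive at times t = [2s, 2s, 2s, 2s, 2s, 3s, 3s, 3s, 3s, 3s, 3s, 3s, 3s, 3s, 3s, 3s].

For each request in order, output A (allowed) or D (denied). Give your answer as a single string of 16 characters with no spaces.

Answer: AADDDDDDDDDDDDDD

Derivation:
Tracking allowed requests in the window:
  req#1 t=2s: ALLOW
  req#2 t=2s: ALLOW
  req#3 t=2s: DENY
  req#4 t=2s: DENY
  req#5 t=2s: DENY
  req#6 t=3s: DENY
  req#7 t=3s: DENY
  req#8 t=3s: DENY
  req#9 t=3s: DENY
  req#10 t=3s: DENY
  req#11 t=3s: DENY
  req#12 t=3s: DENY
  req#13 t=3s: DENY
  req#14 t=3s: DENY
  req#15 t=3s: DENY
  req#16 t=3s: DENY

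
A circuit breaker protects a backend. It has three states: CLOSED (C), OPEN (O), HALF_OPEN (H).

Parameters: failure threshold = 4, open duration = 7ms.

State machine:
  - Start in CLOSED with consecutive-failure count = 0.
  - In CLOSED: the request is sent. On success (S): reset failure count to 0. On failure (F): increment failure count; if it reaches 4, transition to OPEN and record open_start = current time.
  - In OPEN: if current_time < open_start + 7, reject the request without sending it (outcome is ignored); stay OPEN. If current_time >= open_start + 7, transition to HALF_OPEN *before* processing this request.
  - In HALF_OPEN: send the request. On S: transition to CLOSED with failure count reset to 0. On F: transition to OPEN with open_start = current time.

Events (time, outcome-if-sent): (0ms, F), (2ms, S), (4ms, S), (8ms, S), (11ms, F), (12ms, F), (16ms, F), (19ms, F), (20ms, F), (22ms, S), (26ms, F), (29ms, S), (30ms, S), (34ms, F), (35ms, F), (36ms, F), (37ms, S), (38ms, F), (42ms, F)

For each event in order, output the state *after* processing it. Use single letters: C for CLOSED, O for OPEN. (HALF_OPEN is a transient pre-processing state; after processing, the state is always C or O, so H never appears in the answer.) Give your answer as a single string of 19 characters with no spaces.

Answer: CCCCCCCOOOOOOOOOOOO

Derivation:
State after each event:
  event#1 t=0ms outcome=F: state=CLOSED
  event#2 t=2ms outcome=S: state=CLOSED
  event#3 t=4ms outcome=S: state=CLOSED
  event#4 t=8ms outcome=S: state=CLOSED
  event#5 t=11ms outcome=F: state=CLOSED
  event#6 t=12ms outcome=F: state=CLOSED
  event#7 t=16ms outcome=F: state=CLOSED
  event#8 t=19ms outcome=F: state=OPEN
  event#9 t=20ms outcome=F: state=OPEN
  event#10 t=22ms outcome=S: state=OPEN
  event#11 t=26ms outcome=F: state=OPEN
  event#12 t=29ms outcome=S: state=OPEN
  event#13 t=30ms outcome=S: state=OPEN
  event#14 t=34ms outcome=F: state=OPEN
  event#15 t=35ms outcome=F: state=OPEN
  event#16 t=36ms outcome=F: state=OPEN
  event#17 t=37ms outcome=S: state=OPEN
  event#18 t=38ms outcome=F: state=OPEN
  event#19 t=42ms outcome=F: state=OPEN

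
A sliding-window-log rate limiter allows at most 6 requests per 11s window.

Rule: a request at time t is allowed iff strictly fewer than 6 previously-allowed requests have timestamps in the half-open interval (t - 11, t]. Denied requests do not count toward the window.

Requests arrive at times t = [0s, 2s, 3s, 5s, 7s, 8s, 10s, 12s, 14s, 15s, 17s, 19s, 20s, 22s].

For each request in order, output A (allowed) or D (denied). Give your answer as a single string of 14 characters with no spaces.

Tracking allowed requests in the window:
  req#1 t=0s: ALLOW
  req#2 t=2s: ALLOW
  req#3 t=3s: ALLOW
  req#4 t=5s: ALLOW
  req#5 t=7s: ALLOW
  req#6 t=8s: ALLOW
  req#7 t=10s: DENY
  req#8 t=12s: ALLOW
  req#9 t=14s: ALLOW
  req#10 t=15s: ALLOW
  req#11 t=17s: ALLOW
  req#12 t=19s: ALLOW
  req#13 t=20s: ALLOW
  req#14 t=22s: DENY

Answer: AAAAAADAAAAAAD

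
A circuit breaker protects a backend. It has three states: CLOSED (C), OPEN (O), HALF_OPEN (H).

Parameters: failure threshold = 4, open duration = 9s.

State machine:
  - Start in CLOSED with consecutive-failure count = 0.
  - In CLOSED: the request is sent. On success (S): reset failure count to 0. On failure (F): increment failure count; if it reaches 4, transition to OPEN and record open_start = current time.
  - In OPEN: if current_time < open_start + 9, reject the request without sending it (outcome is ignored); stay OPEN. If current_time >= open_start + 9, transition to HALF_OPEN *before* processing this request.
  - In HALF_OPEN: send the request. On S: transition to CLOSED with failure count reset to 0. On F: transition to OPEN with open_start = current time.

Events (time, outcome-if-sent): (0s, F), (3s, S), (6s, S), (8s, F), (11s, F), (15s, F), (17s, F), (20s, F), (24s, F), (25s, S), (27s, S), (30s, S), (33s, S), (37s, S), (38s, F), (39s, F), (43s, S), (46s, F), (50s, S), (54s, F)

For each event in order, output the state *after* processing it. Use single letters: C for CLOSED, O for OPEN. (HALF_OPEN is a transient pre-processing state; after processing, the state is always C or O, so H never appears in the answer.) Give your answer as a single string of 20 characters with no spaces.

State after each event:
  event#1 t=0s outcome=F: state=CLOSED
  event#2 t=3s outcome=S: state=CLOSED
  event#3 t=6s outcome=S: state=CLOSED
  event#4 t=8s outcome=F: state=CLOSED
  event#5 t=11s outcome=F: state=CLOSED
  event#6 t=15s outcome=F: state=CLOSED
  event#7 t=17s outcome=F: state=OPEN
  event#8 t=20s outcome=F: state=OPEN
  event#9 t=24s outcome=F: state=OPEN
  event#10 t=25s outcome=S: state=OPEN
  event#11 t=27s outcome=S: state=CLOSED
  event#12 t=30s outcome=S: state=CLOSED
  event#13 t=33s outcome=S: state=CLOSED
  event#14 t=37s outcome=S: state=CLOSED
  event#15 t=38s outcome=F: state=CLOSED
  event#16 t=39s outcome=F: state=CLOSED
  event#17 t=43s outcome=S: state=CLOSED
  event#18 t=46s outcome=F: state=CLOSED
  event#19 t=50s outcome=S: state=CLOSED
  event#20 t=54s outcome=F: state=CLOSED

Answer: CCCCCCOOOOCCCCCCCCCC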